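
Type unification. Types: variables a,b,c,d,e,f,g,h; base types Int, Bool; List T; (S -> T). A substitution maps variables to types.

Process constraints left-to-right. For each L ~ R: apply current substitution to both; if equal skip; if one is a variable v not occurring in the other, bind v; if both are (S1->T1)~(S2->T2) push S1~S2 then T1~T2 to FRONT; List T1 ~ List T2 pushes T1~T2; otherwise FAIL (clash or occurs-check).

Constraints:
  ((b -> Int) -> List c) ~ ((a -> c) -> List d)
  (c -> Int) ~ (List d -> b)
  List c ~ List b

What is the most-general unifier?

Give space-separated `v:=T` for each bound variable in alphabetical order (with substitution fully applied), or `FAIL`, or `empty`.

Answer: FAIL

Derivation:
step 1: unify ((b -> Int) -> List c) ~ ((a -> c) -> List d)  [subst: {-} | 2 pending]
  -> decompose arrow: push (b -> Int)~(a -> c), List c~List d
step 2: unify (b -> Int) ~ (a -> c)  [subst: {-} | 3 pending]
  -> decompose arrow: push b~a, Int~c
step 3: unify b ~ a  [subst: {-} | 4 pending]
  bind b := a
step 4: unify Int ~ c  [subst: {b:=a} | 3 pending]
  bind c := Int
step 5: unify List Int ~ List d  [subst: {b:=a, c:=Int} | 2 pending]
  -> decompose List: push Int~d
step 6: unify Int ~ d  [subst: {b:=a, c:=Int} | 2 pending]
  bind d := Int
step 7: unify (Int -> Int) ~ (List Int -> a)  [subst: {b:=a, c:=Int, d:=Int} | 1 pending]
  -> decompose arrow: push Int~List Int, Int~a
step 8: unify Int ~ List Int  [subst: {b:=a, c:=Int, d:=Int} | 2 pending]
  clash: Int vs List Int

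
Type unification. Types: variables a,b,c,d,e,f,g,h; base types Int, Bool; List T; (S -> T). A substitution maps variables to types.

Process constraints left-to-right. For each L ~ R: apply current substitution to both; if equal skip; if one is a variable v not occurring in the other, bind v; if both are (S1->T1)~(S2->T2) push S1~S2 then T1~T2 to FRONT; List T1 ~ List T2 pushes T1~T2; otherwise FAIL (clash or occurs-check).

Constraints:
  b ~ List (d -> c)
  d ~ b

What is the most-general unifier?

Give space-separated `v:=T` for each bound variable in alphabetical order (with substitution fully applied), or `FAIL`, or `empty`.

step 1: unify b ~ List (d -> c)  [subst: {-} | 1 pending]
  bind b := List (d -> c)
step 2: unify d ~ List (d -> c)  [subst: {b:=List (d -> c)} | 0 pending]
  occurs-check fail: d in List (d -> c)

Answer: FAIL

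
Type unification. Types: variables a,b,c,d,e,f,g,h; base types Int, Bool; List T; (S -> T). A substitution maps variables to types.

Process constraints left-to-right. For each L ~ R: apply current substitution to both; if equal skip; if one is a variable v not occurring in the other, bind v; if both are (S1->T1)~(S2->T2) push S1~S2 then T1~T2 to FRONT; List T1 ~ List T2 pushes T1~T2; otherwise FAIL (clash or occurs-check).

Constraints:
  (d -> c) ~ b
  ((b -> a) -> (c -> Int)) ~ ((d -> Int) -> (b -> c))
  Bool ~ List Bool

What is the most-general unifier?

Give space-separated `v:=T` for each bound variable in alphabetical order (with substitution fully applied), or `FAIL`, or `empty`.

step 1: unify (d -> c) ~ b  [subst: {-} | 2 pending]
  bind b := (d -> c)
step 2: unify (((d -> c) -> a) -> (c -> Int)) ~ ((d -> Int) -> ((d -> c) -> c))  [subst: {b:=(d -> c)} | 1 pending]
  -> decompose arrow: push ((d -> c) -> a)~(d -> Int), (c -> Int)~((d -> c) -> c)
step 3: unify ((d -> c) -> a) ~ (d -> Int)  [subst: {b:=(d -> c)} | 2 pending]
  -> decompose arrow: push (d -> c)~d, a~Int
step 4: unify (d -> c) ~ d  [subst: {b:=(d -> c)} | 3 pending]
  occurs-check fail

Answer: FAIL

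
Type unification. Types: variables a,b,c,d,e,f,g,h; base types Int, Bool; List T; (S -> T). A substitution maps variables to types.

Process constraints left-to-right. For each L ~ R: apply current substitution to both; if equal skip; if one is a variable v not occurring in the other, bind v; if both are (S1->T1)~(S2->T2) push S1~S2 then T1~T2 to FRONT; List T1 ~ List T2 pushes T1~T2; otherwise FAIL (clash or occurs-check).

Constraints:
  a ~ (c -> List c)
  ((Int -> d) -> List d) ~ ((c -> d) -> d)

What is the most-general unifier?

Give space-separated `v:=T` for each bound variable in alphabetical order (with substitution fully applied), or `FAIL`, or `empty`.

step 1: unify a ~ (c -> List c)  [subst: {-} | 1 pending]
  bind a := (c -> List c)
step 2: unify ((Int -> d) -> List d) ~ ((c -> d) -> d)  [subst: {a:=(c -> List c)} | 0 pending]
  -> decompose arrow: push (Int -> d)~(c -> d), List d~d
step 3: unify (Int -> d) ~ (c -> d)  [subst: {a:=(c -> List c)} | 1 pending]
  -> decompose arrow: push Int~c, d~d
step 4: unify Int ~ c  [subst: {a:=(c -> List c)} | 2 pending]
  bind c := Int
step 5: unify d ~ d  [subst: {a:=(c -> List c), c:=Int} | 1 pending]
  -> identical, skip
step 6: unify List d ~ d  [subst: {a:=(c -> List c), c:=Int} | 0 pending]
  occurs-check fail

Answer: FAIL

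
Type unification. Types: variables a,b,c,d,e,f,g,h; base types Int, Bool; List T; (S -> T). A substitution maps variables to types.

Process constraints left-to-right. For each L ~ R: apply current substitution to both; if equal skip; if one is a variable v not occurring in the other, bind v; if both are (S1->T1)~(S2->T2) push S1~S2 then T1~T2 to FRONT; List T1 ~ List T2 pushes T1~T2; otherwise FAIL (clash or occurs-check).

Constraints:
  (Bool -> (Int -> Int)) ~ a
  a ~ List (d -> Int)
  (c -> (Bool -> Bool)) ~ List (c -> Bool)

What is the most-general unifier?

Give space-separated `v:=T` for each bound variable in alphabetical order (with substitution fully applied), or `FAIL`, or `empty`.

Answer: FAIL

Derivation:
step 1: unify (Bool -> (Int -> Int)) ~ a  [subst: {-} | 2 pending]
  bind a := (Bool -> (Int -> Int))
step 2: unify (Bool -> (Int -> Int)) ~ List (d -> Int)  [subst: {a:=(Bool -> (Int -> Int))} | 1 pending]
  clash: (Bool -> (Int -> Int)) vs List (d -> Int)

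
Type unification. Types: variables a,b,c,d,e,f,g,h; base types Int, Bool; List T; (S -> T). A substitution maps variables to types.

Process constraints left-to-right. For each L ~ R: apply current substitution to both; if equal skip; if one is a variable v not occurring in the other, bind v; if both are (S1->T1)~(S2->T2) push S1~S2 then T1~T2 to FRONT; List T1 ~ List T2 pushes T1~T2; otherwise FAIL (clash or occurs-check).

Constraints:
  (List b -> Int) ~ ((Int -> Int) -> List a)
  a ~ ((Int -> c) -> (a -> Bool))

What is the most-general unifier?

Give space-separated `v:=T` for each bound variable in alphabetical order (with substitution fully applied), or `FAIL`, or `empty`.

step 1: unify (List b -> Int) ~ ((Int -> Int) -> List a)  [subst: {-} | 1 pending]
  -> decompose arrow: push List b~(Int -> Int), Int~List a
step 2: unify List b ~ (Int -> Int)  [subst: {-} | 2 pending]
  clash: List b vs (Int -> Int)

Answer: FAIL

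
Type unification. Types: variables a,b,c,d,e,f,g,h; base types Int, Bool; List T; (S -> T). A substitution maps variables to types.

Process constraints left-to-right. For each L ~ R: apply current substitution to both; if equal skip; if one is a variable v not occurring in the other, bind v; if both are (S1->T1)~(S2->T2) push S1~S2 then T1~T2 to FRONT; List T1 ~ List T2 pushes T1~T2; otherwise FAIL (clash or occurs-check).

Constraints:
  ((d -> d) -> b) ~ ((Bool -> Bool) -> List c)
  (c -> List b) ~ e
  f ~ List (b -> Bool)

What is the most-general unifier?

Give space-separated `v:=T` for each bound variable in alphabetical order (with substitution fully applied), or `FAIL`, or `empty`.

Answer: b:=List c d:=Bool e:=(c -> List List c) f:=List (List c -> Bool)

Derivation:
step 1: unify ((d -> d) -> b) ~ ((Bool -> Bool) -> List c)  [subst: {-} | 2 pending]
  -> decompose arrow: push (d -> d)~(Bool -> Bool), b~List c
step 2: unify (d -> d) ~ (Bool -> Bool)  [subst: {-} | 3 pending]
  -> decompose arrow: push d~Bool, d~Bool
step 3: unify d ~ Bool  [subst: {-} | 4 pending]
  bind d := Bool
step 4: unify Bool ~ Bool  [subst: {d:=Bool} | 3 pending]
  -> identical, skip
step 5: unify b ~ List c  [subst: {d:=Bool} | 2 pending]
  bind b := List c
step 6: unify (c -> List List c) ~ e  [subst: {d:=Bool, b:=List c} | 1 pending]
  bind e := (c -> List List c)
step 7: unify f ~ List (List c -> Bool)  [subst: {d:=Bool, b:=List c, e:=(c -> List List c)} | 0 pending]
  bind f := List (List c -> Bool)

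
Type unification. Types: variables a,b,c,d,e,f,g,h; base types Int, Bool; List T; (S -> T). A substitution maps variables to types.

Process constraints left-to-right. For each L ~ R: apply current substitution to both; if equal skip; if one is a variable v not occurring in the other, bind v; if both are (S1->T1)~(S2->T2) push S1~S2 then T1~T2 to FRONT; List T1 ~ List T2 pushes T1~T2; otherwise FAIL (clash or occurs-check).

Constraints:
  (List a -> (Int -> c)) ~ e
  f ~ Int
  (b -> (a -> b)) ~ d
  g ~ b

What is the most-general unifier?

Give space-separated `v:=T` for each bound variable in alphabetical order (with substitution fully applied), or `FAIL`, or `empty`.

step 1: unify (List a -> (Int -> c)) ~ e  [subst: {-} | 3 pending]
  bind e := (List a -> (Int -> c))
step 2: unify f ~ Int  [subst: {e:=(List a -> (Int -> c))} | 2 pending]
  bind f := Int
step 3: unify (b -> (a -> b)) ~ d  [subst: {e:=(List a -> (Int -> c)), f:=Int} | 1 pending]
  bind d := (b -> (a -> b))
step 4: unify g ~ b  [subst: {e:=(List a -> (Int -> c)), f:=Int, d:=(b -> (a -> b))} | 0 pending]
  bind g := b

Answer: d:=(b -> (a -> b)) e:=(List a -> (Int -> c)) f:=Int g:=b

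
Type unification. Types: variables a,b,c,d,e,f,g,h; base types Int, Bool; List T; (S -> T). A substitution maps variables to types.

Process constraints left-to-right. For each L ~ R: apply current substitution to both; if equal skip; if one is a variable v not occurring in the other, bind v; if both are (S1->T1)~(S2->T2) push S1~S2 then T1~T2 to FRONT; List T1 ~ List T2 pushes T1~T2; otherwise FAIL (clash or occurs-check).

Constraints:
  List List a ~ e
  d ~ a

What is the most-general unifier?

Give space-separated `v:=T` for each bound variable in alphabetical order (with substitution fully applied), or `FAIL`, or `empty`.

step 1: unify List List a ~ e  [subst: {-} | 1 pending]
  bind e := List List a
step 2: unify d ~ a  [subst: {e:=List List a} | 0 pending]
  bind d := a

Answer: d:=a e:=List List a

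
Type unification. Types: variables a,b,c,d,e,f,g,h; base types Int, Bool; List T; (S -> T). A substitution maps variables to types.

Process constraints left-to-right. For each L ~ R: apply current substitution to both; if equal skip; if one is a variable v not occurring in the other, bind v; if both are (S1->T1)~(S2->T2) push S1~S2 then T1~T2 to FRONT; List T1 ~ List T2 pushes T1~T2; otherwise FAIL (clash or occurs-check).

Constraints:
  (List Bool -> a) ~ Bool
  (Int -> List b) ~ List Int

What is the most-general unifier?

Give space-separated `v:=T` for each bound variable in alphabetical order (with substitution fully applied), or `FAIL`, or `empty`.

Answer: FAIL

Derivation:
step 1: unify (List Bool -> a) ~ Bool  [subst: {-} | 1 pending]
  clash: (List Bool -> a) vs Bool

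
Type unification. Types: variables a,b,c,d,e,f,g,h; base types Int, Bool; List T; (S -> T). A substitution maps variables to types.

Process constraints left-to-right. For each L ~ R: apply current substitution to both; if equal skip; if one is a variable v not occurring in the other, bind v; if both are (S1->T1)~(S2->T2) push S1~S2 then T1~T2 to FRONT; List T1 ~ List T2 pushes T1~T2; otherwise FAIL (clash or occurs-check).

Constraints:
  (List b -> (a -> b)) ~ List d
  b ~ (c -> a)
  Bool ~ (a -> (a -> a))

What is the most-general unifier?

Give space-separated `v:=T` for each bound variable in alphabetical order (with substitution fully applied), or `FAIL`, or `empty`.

Answer: FAIL

Derivation:
step 1: unify (List b -> (a -> b)) ~ List d  [subst: {-} | 2 pending]
  clash: (List b -> (a -> b)) vs List d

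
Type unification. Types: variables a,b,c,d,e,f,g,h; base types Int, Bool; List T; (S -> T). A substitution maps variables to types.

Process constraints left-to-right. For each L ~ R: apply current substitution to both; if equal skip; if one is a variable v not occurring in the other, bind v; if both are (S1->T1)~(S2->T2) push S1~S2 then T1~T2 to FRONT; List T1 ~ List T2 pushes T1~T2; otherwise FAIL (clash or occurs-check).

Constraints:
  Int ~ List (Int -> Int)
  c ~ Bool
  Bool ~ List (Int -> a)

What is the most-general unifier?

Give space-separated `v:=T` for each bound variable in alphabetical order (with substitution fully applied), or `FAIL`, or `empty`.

step 1: unify Int ~ List (Int -> Int)  [subst: {-} | 2 pending]
  clash: Int vs List (Int -> Int)

Answer: FAIL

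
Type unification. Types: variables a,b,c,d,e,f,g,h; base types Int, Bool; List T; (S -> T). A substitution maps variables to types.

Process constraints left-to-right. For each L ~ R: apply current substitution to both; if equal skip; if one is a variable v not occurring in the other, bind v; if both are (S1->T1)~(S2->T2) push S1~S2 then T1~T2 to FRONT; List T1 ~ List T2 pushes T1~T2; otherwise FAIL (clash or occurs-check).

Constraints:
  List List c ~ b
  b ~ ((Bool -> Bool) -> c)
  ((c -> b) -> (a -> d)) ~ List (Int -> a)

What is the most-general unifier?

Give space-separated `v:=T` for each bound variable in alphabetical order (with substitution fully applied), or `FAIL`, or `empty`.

step 1: unify List List c ~ b  [subst: {-} | 2 pending]
  bind b := List List c
step 2: unify List List c ~ ((Bool -> Bool) -> c)  [subst: {b:=List List c} | 1 pending]
  clash: List List c vs ((Bool -> Bool) -> c)

Answer: FAIL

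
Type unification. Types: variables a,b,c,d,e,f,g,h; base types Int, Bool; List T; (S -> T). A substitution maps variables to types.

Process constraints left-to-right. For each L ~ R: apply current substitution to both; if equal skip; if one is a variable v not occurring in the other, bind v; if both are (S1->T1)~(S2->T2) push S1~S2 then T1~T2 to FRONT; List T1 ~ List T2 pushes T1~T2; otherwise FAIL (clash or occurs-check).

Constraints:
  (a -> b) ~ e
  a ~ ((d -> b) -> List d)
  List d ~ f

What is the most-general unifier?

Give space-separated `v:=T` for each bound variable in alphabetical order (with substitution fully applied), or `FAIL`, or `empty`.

step 1: unify (a -> b) ~ e  [subst: {-} | 2 pending]
  bind e := (a -> b)
step 2: unify a ~ ((d -> b) -> List d)  [subst: {e:=(a -> b)} | 1 pending]
  bind a := ((d -> b) -> List d)
step 3: unify List d ~ f  [subst: {e:=(a -> b), a:=((d -> b) -> List d)} | 0 pending]
  bind f := List d

Answer: a:=((d -> b) -> List d) e:=(((d -> b) -> List d) -> b) f:=List d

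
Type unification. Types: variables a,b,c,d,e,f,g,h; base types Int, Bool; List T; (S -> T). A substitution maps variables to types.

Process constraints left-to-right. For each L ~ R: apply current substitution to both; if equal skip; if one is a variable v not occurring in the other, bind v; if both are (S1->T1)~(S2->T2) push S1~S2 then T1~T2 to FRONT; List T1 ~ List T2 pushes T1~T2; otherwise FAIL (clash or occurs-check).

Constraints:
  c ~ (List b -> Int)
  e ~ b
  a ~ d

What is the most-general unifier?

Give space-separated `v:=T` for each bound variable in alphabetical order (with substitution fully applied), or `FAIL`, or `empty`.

Answer: a:=d c:=(List b -> Int) e:=b

Derivation:
step 1: unify c ~ (List b -> Int)  [subst: {-} | 2 pending]
  bind c := (List b -> Int)
step 2: unify e ~ b  [subst: {c:=(List b -> Int)} | 1 pending]
  bind e := b
step 3: unify a ~ d  [subst: {c:=(List b -> Int), e:=b} | 0 pending]
  bind a := d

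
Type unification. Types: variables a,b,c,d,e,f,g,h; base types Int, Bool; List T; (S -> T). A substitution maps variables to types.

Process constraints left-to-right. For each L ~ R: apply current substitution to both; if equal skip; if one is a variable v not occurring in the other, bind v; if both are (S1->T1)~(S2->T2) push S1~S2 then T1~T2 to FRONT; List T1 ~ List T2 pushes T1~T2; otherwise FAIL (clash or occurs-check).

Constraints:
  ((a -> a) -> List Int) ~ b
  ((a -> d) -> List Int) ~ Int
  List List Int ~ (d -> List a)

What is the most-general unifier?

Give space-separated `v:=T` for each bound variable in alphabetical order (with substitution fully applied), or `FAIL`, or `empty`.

Answer: FAIL

Derivation:
step 1: unify ((a -> a) -> List Int) ~ b  [subst: {-} | 2 pending]
  bind b := ((a -> a) -> List Int)
step 2: unify ((a -> d) -> List Int) ~ Int  [subst: {b:=((a -> a) -> List Int)} | 1 pending]
  clash: ((a -> d) -> List Int) vs Int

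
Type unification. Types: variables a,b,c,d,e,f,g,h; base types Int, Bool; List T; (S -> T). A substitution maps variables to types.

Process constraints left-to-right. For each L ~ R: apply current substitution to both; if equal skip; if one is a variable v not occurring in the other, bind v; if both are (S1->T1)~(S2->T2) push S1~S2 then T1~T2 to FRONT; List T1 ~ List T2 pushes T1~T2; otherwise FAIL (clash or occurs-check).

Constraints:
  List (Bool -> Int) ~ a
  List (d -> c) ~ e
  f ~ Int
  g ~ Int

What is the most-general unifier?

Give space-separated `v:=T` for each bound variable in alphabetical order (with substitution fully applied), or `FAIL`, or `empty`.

Answer: a:=List (Bool -> Int) e:=List (d -> c) f:=Int g:=Int

Derivation:
step 1: unify List (Bool -> Int) ~ a  [subst: {-} | 3 pending]
  bind a := List (Bool -> Int)
step 2: unify List (d -> c) ~ e  [subst: {a:=List (Bool -> Int)} | 2 pending]
  bind e := List (d -> c)
step 3: unify f ~ Int  [subst: {a:=List (Bool -> Int), e:=List (d -> c)} | 1 pending]
  bind f := Int
step 4: unify g ~ Int  [subst: {a:=List (Bool -> Int), e:=List (d -> c), f:=Int} | 0 pending]
  bind g := Int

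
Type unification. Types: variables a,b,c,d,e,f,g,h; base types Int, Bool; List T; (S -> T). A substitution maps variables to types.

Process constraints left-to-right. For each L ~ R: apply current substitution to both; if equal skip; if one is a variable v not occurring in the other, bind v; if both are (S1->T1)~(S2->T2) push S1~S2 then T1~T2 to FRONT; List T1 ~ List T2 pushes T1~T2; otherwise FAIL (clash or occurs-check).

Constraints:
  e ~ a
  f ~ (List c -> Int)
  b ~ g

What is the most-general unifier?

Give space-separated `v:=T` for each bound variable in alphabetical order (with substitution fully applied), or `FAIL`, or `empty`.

Answer: b:=g e:=a f:=(List c -> Int)

Derivation:
step 1: unify e ~ a  [subst: {-} | 2 pending]
  bind e := a
step 2: unify f ~ (List c -> Int)  [subst: {e:=a} | 1 pending]
  bind f := (List c -> Int)
step 3: unify b ~ g  [subst: {e:=a, f:=(List c -> Int)} | 0 pending]
  bind b := g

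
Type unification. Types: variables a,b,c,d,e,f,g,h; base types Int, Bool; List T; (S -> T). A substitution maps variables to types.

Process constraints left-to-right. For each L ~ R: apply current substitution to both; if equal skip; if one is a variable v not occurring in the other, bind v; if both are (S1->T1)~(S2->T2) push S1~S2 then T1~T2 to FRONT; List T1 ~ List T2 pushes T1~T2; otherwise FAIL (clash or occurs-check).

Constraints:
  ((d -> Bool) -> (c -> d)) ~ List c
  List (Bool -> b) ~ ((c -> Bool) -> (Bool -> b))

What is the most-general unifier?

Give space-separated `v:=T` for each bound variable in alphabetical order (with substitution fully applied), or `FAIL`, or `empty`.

step 1: unify ((d -> Bool) -> (c -> d)) ~ List c  [subst: {-} | 1 pending]
  clash: ((d -> Bool) -> (c -> d)) vs List c

Answer: FAIL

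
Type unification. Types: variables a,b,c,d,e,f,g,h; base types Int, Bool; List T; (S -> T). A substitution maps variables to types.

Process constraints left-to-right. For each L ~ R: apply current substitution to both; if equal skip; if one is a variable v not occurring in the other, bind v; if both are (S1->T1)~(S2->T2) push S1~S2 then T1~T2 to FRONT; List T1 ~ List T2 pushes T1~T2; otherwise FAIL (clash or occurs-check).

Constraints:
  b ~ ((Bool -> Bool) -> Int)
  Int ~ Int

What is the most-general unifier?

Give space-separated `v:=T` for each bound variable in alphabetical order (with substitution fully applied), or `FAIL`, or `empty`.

step 1: unify b ~ ((Bool -> Bool) -> Int)  [subst: {-} | 1 pending]
  bind b := ((Bool -> Bool) -> Int)
step 2: unify Int ~ Int  [subst: {b:=((Bool -> Bool) -> Int)} | 0 pending]
  -> identical, skip

Answer: b:=((Bool -> Bool) -> Int)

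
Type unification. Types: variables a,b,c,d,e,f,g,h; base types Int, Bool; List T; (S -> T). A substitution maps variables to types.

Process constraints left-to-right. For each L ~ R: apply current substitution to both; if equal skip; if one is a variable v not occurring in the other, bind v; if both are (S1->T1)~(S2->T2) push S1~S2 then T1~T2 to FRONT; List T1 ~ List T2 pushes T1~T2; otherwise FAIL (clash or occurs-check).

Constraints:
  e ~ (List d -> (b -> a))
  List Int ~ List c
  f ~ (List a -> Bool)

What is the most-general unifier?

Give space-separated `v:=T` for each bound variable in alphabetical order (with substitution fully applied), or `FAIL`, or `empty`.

step 1: unify e ~ (List d -> (b -> a))  [subst: {-} | 2 pending]
  bind e := (List d -> (b -> a))
step 2: unify List Int ~ List c  [subst: {e:=(List d -> (b -> a))} | 1 pending]
  -> decompose List: push Int~c
step 3: unify Int ~ c  [subst: {e:=(List d -> (b -> a))} | 1 pending]
  bind c := Int
step 4: unify f ~ (List a -> Bool)  [subst: {e:=(List d -> (b -> a)), c:=Int} | 0 pending]
  bind f := (List a -> Bool)

Answer: c:=Int e:=(List d -> (b -> a)) f:=(List a -> Bool)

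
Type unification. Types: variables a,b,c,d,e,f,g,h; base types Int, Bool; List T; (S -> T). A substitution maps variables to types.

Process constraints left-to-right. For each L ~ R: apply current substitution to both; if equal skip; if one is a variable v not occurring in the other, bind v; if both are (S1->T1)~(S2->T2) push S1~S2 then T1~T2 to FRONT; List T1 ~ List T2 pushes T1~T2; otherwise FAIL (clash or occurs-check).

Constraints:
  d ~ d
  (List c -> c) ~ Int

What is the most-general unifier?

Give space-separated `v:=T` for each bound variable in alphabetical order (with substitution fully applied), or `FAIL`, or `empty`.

Answer: FAIL

Derivation:
step 1: unify d ~ d  [subst: {-} | 1 pending]
  -> identical, skip
step 2: unify (List c -> c) ~ Int  [subst: {-} | 0 pending]
  clash: (List c -> c) vs Int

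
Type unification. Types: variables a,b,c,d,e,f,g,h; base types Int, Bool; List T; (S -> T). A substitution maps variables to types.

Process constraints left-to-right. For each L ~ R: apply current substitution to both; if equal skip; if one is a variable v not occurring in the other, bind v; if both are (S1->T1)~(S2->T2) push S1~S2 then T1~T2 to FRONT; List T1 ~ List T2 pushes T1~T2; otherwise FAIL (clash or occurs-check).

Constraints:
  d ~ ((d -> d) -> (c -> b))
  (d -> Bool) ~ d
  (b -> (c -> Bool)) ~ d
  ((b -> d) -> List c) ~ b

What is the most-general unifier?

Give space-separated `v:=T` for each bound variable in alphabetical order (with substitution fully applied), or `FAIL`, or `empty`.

Answer: FAIL

Derivation:
step 1: unify d ~ ((d -> d) -> (c -> b))  [subst: {-} | 3 pending]
  occurs-check fail: d in ((d -> d) -> (c -> b))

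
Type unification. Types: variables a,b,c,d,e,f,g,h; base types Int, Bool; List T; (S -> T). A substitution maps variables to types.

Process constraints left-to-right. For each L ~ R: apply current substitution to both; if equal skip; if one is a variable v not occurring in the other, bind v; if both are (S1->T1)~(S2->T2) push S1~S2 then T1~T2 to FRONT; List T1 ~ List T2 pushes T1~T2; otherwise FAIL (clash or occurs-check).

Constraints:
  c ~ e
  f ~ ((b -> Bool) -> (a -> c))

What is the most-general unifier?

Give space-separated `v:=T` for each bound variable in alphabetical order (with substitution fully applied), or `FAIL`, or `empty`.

Answer: c:=e f:=((b -> Bool) -> (a -> e))

Derivation:
step 1: unify c ~ e  [subst: {-} | 1 pending]
  bind c := e
step 2: unify f ~ ((b -> Bool) -> (a -> e))  [subst: {c:=e} | 0 pending]
  bind f := ((b -> Bool) -> (a -> e))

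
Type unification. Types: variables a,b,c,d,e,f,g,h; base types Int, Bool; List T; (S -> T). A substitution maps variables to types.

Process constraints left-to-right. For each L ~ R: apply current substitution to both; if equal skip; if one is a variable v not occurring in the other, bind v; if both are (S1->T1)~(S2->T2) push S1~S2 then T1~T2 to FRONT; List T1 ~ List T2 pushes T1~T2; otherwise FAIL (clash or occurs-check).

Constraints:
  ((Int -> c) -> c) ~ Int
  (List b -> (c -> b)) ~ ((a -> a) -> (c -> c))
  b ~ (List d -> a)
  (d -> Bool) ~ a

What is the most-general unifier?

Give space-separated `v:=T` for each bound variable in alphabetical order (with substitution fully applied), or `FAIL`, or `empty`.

Answer: FAIL

Derivation:
step 1: unify ((Int -> c) -> c) ~ Int  [subst: {-} | 3 pending]
  clash: ((Int -> c) -> c) vs Int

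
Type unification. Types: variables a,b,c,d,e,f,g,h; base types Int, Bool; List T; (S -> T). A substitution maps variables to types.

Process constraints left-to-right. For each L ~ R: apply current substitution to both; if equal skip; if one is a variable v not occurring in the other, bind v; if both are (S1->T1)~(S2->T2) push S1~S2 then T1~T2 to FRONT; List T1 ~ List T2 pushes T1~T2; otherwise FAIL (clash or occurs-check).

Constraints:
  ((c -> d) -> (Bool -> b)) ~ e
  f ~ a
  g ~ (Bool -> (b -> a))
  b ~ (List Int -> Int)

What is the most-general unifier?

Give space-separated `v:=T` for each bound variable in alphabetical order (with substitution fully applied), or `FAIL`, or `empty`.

Answer: b:=(List Int -> Int) e:=((c -> d) -> (Bool -> (List Int -> Int))) f:=a g:=(Bool -> ((List Int -> Int) -> a))

Derivation:
step 1: unify ((c -> d) -> (Bool -> b)) ~ e  [subst: {-} | 3 pending]
  bind e := ((c -> d) -> (Bool -> b))
step 2: unify f ~ a  [subst: {e:=((c -> d) -> (Bool -> b))} | 2 pending]
  bind f := a
step 3: unify g ~ (Bool -> (b -> a))  [subst: {e:=((c -> d) -> (Bool -> b)), f:=a} | 1 pending]
  bind g := (Bool -> (b -> a))
step 4: unify b ~ (List Int -> Int)  [subst: {e:=((c -> d) -> (Bool -> b)), f:=a, g:=(Bool -> (b -> a))} | 0 pending]
  bind b := (List Int -> Int)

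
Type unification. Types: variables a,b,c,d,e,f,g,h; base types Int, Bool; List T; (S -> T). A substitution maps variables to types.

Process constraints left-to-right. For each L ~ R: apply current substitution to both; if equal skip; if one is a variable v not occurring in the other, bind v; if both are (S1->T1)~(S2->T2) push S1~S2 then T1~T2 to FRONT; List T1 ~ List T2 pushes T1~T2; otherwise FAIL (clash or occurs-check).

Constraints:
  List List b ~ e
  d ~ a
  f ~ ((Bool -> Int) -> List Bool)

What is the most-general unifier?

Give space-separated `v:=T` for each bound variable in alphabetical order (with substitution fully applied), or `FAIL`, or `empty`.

step 1: unify List List b ~ e  [subst: {-} | 2 pending]
  bind e := List List b
step 2: unify d ~ a  [subst: {e:=List List b} | 1 pending]
  bind d := a
step 3: unify f ~ ((Bool -> Int) -> List Bool)  [subst: {e:=List List b, d:=a} | 0 pending]
  bind f := ((Bool -> Int) -> List Bool)

Answer: d:=a e:=List List b f:=((Bool -> Int) -> List Bool)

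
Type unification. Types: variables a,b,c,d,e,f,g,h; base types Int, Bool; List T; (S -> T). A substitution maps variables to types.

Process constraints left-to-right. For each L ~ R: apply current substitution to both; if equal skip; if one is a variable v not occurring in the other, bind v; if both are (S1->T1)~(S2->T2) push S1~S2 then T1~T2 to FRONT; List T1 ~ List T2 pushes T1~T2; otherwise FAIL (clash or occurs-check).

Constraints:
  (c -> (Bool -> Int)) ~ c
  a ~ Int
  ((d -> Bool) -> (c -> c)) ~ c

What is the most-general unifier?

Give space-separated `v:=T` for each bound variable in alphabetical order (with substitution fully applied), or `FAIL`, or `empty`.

Answer: FAIL

Derivation:
step 1: unify (c -> (Bool -> Int)) ~ c  [subst: {-} | 2 pending]
  occurs-check fail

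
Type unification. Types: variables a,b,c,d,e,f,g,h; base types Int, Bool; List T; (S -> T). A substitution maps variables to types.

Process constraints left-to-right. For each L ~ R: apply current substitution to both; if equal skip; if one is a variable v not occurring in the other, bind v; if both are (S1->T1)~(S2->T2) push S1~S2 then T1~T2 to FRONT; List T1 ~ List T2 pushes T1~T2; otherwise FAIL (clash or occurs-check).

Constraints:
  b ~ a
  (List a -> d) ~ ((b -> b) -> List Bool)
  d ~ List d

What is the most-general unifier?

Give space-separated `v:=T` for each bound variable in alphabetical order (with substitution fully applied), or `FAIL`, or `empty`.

Answer: FAIL

Derivation:
step 1: unify b ~ a  [subst: {-} | 2 pending]
  bind b := a
step 2: unify (List a -> d) ~ ((a -> a) -> List Bool)  [subst: {b:=a} | 1 pending]
  -> decompose arrow: push List a~(a -> a), d~List Bool
step 3: unify List a ~ (a -> a)  [subst: {b:=a} | 2 pending]
  clash: List a vs (a -> a)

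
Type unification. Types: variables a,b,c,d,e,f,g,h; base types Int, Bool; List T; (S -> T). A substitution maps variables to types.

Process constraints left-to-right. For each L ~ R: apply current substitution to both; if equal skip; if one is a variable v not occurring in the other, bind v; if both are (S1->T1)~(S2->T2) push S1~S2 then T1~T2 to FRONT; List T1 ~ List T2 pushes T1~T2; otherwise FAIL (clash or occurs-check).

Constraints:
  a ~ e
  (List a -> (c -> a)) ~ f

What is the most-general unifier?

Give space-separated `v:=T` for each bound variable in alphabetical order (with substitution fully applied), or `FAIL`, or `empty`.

step 1: unify a ~ e  [subst: {-} | 1 pending]
  bind a := e
step 2: unify (List e -> (c -> e)) ~ f  [subst: {a:=e} | 0 pending]
  bind f := (List e -> (c -> e))

Answer: a:=e f:=(List e -> (c -> e))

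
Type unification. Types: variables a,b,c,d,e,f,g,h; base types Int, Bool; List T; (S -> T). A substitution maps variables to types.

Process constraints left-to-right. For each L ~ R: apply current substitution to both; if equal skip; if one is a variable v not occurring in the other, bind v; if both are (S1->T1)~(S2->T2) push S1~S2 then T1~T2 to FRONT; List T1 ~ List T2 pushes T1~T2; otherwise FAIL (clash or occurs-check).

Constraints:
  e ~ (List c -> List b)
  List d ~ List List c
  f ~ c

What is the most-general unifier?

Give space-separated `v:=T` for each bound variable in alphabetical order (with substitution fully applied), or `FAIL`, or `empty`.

step 1: unify e ~ (List c -> List b)  [subst: {-} | 2 pending]
  bind e := (List c -> List b)
step 2: unify List d ~ List List c  [subst: {e:=(List c -> List b)} | 1 pending]
  -> decompose List: push d~List c
step 3: unify d ~ List c  [subst: {e:=(List c -> List b)} | 1 pending]
  bind d := List c
step 4: unify f ~ c  [subst: {e:=(List c -> List b), d:=List c} | 0 pending]
  bind f := c

Answer: d:=List c e:=(List c -> List b) f:=c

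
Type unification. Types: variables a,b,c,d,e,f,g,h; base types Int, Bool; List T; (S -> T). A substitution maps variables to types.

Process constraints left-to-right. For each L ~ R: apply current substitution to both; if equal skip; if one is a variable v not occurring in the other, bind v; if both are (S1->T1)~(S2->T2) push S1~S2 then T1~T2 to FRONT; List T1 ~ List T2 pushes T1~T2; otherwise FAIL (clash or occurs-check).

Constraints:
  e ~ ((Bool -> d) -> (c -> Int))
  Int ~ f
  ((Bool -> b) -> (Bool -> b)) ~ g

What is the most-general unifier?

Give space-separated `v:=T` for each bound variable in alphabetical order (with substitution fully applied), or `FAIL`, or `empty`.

Answer: e:=((Bool -> d) -> (c -> Int)) f:=Int g:=((Bool -> b) -> (Bool -> b))

Derivation:
step 1: unify e ~ ((Bool -> d) -> (c -> Int))  [subst: {-} | 2 pending]
  bind e := ((Bool -> d) -> (c -> Int))
step 2: unify Int ~ f  [subst: {e:=((Bool -> d) -> (c -> Int))} | 1 pending]
  bind f := Int
step 3: unify ((Bool -> b) -> (Bool -> b)) ~ g  [subst: {e:=((Bool -> d) -> (c -> Int)), f:=Int} | 0 pending]
  bind g := ((Bool -> b) -> (Bool -> b))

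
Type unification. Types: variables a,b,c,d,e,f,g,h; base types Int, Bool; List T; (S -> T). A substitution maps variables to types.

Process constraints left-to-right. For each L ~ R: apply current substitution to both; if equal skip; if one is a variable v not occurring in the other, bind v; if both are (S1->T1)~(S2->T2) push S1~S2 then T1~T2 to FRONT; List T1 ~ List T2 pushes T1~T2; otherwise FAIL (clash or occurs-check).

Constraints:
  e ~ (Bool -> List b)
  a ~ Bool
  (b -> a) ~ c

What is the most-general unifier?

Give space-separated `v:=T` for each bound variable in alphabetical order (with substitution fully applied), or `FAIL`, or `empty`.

step 1: unify e ~ (Bool -> List b)  [subst: {-} | 2 pending]
  bind e := (Bool -> List b)
step 2: unify a ~ Bool  [subst: {e:=(Bool -> List b)} | 1 pending]
  bind a := Bool
step 3: unify (b -> Bool) ~ c  [subst: {e:=(Bool -> List b), a:=Bool} | 0 pending]
  bind c := (b -> Bool)

Answer: a:=Bool c:=(b -> Bool) e:=(Bool -> List b)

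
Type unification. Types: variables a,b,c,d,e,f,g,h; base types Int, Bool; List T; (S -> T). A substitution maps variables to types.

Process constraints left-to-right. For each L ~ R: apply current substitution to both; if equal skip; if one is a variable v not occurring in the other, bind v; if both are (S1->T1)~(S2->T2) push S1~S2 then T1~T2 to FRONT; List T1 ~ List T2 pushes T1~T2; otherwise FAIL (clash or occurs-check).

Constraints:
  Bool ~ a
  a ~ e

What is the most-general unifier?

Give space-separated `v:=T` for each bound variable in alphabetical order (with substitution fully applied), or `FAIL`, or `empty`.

step 1: unify Bool ~ a  [subst: {-} | 1 pending]
  bind a := Bool
step 2: unify Bool ~ e  [subst: {a:=Bool} | 0 pending]
  bind e := Bool

Answer: a:=Bool e:=Bool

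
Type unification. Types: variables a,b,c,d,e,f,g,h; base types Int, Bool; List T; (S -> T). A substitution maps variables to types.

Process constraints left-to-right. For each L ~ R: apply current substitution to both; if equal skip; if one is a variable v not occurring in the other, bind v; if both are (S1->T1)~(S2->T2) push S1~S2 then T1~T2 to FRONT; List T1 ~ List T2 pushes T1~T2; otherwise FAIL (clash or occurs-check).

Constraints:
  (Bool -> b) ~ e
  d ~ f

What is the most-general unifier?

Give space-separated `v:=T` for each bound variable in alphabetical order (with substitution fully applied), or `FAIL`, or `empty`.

step 1: unify (Bool -> b) ~ e  [subst: {-} | 1 pending]
  bind e := (Bool -> b)
step 2: unify d ~ f  [subst: {e:=(Bool -> b)} | 0 pending]
  bind d := f

Answer: d:=f e:=(Bool -> b)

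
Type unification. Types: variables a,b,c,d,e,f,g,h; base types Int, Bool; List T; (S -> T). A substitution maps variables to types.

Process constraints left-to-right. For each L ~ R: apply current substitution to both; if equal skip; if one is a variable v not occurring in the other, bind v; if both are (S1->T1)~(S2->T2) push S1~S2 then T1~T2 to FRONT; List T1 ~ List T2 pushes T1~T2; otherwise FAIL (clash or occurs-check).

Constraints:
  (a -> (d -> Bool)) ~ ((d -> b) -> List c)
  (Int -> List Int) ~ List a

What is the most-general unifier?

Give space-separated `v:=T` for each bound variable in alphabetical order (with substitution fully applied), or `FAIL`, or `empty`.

Answer: FAIL

Derivation:
step 1: unify (a -> (d -> Bool)) ~ ((d -> b) -> List c)  [subst: {-} | 1 pending]
  -> decompose arrow: push a~(d -> b), (d -> Bool)~List c
step 2: unify a ~ (d -> b)  [subst: {-} | 2 pending]
  bind a := (d -> b)
step 3: unify (d -> Bool) ~ List c  [subst: {a:=(d -> b)} | 1 pending]
  clash: (d -> Bool) vs List c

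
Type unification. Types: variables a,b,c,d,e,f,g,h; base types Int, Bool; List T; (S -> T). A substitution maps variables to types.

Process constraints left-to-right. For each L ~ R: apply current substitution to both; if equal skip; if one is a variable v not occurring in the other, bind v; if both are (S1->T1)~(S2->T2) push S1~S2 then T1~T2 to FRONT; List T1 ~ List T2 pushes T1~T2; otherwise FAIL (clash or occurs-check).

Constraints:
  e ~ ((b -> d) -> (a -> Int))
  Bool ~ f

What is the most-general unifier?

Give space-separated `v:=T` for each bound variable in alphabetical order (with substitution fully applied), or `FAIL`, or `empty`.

step 1: unify e ~ ((b -> d) -> (a -> Int))  [subst: {-} | 1 pending]
  bind e := ((b -> d) -> (a -> Int))
step 2: unify Bool ~ f  [subst: {e:=((b -> d) -> (a -> Int))} | 0 pending]
  bind f := Bool

Answer: e:=((b -> d) -> (a -> Int)) f:=Bool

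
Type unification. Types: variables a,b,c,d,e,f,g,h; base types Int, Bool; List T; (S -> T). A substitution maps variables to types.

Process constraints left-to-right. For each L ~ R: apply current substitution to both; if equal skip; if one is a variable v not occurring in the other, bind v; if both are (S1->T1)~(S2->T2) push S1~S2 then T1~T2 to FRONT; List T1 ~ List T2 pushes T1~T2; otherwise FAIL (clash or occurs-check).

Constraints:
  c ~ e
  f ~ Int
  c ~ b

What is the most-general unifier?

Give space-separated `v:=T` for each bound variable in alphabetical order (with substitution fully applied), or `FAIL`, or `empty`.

Answer: c:=b e:=b f:=Int

Derivation:
step 1: unify c ~ e  [subst: {-} | 2 pending]
  bind c := e
step 2: unify f ~ Int  [subst: {c:=e} | 1 pending]
  bind f := Int
step 3: unify e ~ b  [subst: {c:=e, f:=Int} | 0 pending]
  bind e := b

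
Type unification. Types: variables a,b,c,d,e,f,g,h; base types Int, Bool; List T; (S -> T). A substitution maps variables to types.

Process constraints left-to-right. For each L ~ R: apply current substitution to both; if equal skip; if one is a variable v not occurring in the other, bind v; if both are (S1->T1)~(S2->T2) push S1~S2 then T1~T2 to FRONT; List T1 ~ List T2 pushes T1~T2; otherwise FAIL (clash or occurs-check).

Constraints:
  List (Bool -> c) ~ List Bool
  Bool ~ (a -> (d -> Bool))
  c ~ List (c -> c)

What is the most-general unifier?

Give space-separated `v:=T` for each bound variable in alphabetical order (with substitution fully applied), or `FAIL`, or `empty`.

Answer: FAIL

Derivation:
step 1: unify List (Bool -> c) ~ List Bool  [subst: {-} | 2 pending]
  -> decompose List: push (Bool -> c)~Bool
step 2: unify (Bool -> c) ~ Bool  [subst: {-} | 2 pending]
  clash: (Bool -> c) vs Bool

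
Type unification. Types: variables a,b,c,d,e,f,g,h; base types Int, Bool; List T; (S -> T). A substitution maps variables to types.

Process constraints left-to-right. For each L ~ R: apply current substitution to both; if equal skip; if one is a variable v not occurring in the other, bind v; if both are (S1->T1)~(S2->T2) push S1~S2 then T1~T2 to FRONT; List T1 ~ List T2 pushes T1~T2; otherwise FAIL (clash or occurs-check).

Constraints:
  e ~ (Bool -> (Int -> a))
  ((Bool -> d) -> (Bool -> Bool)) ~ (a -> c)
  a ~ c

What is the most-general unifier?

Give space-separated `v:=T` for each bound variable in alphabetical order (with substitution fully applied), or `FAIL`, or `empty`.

step 1: unify e ~ (Bool -> (Int -> a))  [subst: {-} | 2 pending]
  bind e := (Bool -> (Int -> a))
step 2: unify ((Bool -> d) -> (Bool -> Bool)) ~ (a -> c)  [subst: {e:=(Bool -> (Int -> a))} | 1 pending]
  -> decompose arrow: push (Bool -> d)~a, (Bool -> Bool)~c
step 3: unify (Bool -> d) ~ a  [subst: {e:=(Bool -> (Int -> a))} | 2 pending]
  bind a := (Bool -> d)
step 4: unify (Bool -> Bool) ~ c  [subst: {e:=(Bool -> (Int -> a)), a:=(Bool -> d)} | 1 pending]
  bind c := (Bool -> Bool)
step 5: unify (Bool -> d) ~ (Bool -> Bool)  [subst: {e:=(Bool -> (Int -> a)), a:=(Bool -> d), c:=(Bool -> Bool)} | 0 pending]
  -> decompose arrow: push Bool~Bool, d~Bool
step 6: unify Bool ~ Bool  [subst: {e:=(Bool -> (Int -> a)), a:=(Bool -> d), c:=(Bool -> Bool)} | 1 pending]
  -> identical, skip
step 7: unify d ~ Bool  [subst: {e:=(Bool -> (Int -> a)), a:=(Bool -> d), c:=(Bool -> Bool)} | 0 pending]
  bind d := Bool

Answer: a:=(Bool -> Bool) c:=(Bool -> Bool) d:=Bool e:=(Bool -> (Int -> (Bool -> Bool)))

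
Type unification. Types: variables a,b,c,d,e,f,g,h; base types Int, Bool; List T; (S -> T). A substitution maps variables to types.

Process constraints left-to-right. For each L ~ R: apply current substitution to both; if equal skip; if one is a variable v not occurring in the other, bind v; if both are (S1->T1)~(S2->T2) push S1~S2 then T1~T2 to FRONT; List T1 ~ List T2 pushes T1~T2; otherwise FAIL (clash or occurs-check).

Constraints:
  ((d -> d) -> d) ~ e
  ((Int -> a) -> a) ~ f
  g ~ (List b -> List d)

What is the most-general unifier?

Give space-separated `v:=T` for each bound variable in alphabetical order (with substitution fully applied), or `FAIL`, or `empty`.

step 1: unify ((d -> d) -> d) ~ e  [subst: {-} | 2 pending]
  bind e := ((d -> d) -> d)
step 2: unify ((Int -> a) -> a) ~ f  [subst: {e:=((d -> d) -> d)} | 1 pending]
  bind f := ((Int -> a) -> a)
step 3: unify g ~ (List b -> List d)  [subst: {e:=((d -> d) -> d), f:=((Int -> a) -> a)} | 0 pending]
  bind g := (List b -> List d)

Answer: e:=((d -> d) -> d) f:=((Int -> a) -> a) g:=(List b -> List d)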